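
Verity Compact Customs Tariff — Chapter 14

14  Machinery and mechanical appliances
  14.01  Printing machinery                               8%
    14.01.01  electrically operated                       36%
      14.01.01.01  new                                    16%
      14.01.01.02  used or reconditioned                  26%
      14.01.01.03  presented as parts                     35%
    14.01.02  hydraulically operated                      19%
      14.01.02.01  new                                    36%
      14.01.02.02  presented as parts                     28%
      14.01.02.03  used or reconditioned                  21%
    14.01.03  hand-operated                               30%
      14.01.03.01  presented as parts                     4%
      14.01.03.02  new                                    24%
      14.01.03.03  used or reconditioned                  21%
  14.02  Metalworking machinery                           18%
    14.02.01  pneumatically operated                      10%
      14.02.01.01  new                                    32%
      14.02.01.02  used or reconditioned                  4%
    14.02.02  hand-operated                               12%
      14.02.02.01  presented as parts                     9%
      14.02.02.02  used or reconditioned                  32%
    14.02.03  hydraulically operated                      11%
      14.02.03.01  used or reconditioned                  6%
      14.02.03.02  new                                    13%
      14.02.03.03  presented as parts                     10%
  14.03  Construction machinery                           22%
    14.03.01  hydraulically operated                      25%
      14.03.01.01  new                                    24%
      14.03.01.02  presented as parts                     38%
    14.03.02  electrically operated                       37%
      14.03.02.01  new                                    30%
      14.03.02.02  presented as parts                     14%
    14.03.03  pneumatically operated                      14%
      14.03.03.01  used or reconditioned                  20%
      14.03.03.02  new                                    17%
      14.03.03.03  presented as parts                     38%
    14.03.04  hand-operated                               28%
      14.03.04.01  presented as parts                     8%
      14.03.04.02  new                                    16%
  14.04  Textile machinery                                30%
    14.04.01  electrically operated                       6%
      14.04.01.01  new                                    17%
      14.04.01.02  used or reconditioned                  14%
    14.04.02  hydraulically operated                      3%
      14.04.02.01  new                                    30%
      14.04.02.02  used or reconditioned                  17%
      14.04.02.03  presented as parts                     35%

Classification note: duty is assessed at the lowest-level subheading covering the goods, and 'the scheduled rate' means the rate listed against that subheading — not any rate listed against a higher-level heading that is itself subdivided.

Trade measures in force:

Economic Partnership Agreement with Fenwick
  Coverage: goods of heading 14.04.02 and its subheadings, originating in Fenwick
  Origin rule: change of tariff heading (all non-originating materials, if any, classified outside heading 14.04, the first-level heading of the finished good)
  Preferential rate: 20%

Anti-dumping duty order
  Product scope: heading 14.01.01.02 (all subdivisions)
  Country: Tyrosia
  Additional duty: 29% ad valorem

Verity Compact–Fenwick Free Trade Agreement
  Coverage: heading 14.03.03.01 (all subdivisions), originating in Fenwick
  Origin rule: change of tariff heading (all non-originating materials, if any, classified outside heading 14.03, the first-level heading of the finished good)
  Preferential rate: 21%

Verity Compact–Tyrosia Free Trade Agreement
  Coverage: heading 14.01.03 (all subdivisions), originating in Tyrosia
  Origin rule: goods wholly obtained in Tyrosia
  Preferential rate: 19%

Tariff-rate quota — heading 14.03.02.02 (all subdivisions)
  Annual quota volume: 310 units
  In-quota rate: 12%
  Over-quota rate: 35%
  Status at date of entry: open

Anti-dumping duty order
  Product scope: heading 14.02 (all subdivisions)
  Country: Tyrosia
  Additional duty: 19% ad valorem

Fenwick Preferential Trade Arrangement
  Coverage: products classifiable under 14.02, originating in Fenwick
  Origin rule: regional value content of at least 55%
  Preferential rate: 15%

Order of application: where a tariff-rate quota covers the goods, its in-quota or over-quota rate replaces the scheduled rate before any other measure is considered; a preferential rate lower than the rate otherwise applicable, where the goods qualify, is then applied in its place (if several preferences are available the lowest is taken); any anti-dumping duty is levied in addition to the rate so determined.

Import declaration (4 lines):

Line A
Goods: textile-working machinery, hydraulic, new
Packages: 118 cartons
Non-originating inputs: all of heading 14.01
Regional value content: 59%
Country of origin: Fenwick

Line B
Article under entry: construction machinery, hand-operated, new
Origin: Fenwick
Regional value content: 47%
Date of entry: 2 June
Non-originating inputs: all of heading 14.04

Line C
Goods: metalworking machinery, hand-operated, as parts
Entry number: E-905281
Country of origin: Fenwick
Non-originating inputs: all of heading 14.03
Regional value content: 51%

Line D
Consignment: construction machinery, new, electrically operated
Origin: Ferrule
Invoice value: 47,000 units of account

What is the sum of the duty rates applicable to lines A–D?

Line A: textile-working → 14.04; hydraulic → 14.04.02; new → 14.04.02.01. Scheduled 30%. Fenwick agreement on 14.04.02: CTH met → 20% available; Fenwick agreement on 14.03.03.01: 14.04.02.01 not covered; Fenwick agreement on 14.02: 14.04.02.01 not covered; preferential 20%. → 20%.
Line B: construction → 14.03; hand-operated → 14.03.04; new → 14.03.04.02. Scheduled 16%. Fenwick agreement on 14.04.02: 14.03.04.02 not covered; Fenwick agreement on 14.03.03.01: 14.03.04.02 not covered; Fenwick agreement on 14.02: 14.03.04.02 not covered. → 16%.
Line C: metalworking → 14.02; hand-operated → 14.02.02; as parts → 14.02.02.01. Scheduled 9%. Fenwick agreement on 14.04.02: 14.02.02.01 not covered; Fenwick agreement on 14.03.03.01: 14.02.02.01 not covered; Fenwick agreement on 14.02: RVC < 55%. → 9%.
Line D: construction → 14.03; electrically operated → 14.03.02; new → 14.03.02.01. Scheduled 30%. No special measure applies. → 30%.
Sum: 20% + 16% + 9% + 30% = 75%.

75%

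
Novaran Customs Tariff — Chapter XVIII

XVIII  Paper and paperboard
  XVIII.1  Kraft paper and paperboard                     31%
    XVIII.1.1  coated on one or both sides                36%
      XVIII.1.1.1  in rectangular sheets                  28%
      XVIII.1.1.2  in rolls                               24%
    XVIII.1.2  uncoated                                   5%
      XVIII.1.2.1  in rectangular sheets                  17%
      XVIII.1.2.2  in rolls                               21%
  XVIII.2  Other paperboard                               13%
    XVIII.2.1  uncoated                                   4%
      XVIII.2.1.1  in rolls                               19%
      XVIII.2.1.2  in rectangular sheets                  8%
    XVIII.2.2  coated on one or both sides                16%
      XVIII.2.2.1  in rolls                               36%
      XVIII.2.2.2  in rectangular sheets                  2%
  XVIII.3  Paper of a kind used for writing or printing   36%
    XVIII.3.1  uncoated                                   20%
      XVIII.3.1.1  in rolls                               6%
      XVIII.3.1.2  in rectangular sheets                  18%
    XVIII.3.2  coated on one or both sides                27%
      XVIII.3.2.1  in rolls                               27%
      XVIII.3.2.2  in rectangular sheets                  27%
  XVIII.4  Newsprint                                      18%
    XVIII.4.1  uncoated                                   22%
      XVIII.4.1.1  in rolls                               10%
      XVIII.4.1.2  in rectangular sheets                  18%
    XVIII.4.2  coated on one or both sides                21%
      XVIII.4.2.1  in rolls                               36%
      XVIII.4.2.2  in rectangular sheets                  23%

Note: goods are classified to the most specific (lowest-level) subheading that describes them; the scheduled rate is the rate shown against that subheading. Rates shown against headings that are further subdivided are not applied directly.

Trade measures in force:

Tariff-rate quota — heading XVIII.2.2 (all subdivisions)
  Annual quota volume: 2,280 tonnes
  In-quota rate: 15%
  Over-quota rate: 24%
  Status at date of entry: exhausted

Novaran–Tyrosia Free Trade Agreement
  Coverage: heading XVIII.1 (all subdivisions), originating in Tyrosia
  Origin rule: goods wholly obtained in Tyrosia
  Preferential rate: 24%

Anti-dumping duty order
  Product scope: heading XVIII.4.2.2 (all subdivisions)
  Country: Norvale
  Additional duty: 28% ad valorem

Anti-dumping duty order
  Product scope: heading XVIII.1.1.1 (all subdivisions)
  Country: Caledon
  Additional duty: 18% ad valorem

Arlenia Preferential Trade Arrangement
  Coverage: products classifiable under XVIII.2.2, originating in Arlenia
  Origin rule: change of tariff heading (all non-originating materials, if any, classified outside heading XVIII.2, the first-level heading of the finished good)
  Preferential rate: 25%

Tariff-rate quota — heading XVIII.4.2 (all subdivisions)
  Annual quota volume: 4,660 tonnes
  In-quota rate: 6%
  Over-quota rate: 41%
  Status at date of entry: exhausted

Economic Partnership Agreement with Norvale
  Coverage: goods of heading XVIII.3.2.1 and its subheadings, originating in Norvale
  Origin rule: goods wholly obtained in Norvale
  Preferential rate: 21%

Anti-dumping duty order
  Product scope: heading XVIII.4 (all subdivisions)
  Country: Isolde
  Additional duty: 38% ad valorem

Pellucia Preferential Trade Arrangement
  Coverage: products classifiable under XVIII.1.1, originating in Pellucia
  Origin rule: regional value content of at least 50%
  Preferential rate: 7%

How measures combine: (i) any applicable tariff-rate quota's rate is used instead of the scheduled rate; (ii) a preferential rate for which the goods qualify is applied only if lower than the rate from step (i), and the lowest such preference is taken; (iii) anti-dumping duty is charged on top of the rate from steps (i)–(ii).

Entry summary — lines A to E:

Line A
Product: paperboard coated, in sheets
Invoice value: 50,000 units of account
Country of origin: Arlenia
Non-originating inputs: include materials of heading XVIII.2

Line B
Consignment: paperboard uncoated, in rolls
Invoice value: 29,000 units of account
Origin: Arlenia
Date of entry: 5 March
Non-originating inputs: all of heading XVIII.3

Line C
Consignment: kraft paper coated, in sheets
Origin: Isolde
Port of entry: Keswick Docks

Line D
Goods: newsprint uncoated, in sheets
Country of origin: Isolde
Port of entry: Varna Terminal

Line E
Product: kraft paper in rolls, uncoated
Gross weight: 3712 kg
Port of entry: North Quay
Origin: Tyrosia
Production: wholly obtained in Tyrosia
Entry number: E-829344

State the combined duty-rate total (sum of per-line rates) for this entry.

148%

Line A: paperboard → XVIII.2; coated → XVIII.2.2; in sheets → XVIII.2.2.2. Scheduled 2%. quota on XVIII.2.2 exhausted → over-quota 24%; Arlenia agreement on XVIII.2.2: CTH not met. → 24%.
Line B: paperboard → XVIII.2; uncoated → XVIII.2.1; in rolls → XVIII.2.1.1. Scheduled 19%. Arlenia agreement on XVIII.2.2: XVIII.2.1.1 not covered. → 19%.
Line C: kraft paper → XVIII.1; coated → XVIII.1.1; in sheets → XVIII.1.1.1. Scheduled 28%. No special measure applies. → 28%.
Line D: newsprint → XVIII.4; uncoated → XVIII.4.1; in sheets → XVIII.4.1.2. Scheduled 18%. anti-dumping (Isolde, XVIII.4): +38%; total 18% + 38% = 56%. → 56%.
Line E: kraft paper → XVIII.1; uncoated → XVIII.1.2; in rolls → XVIII.1.2.2. Scheduled 21%. Tyrosia agreement on XVIII.1: wholly obtained → 24% available; preference 24% not lower than 21% → no reduction. → 21%.
Sum: 24% + 19% + 28% + 56% + 21% = 148%.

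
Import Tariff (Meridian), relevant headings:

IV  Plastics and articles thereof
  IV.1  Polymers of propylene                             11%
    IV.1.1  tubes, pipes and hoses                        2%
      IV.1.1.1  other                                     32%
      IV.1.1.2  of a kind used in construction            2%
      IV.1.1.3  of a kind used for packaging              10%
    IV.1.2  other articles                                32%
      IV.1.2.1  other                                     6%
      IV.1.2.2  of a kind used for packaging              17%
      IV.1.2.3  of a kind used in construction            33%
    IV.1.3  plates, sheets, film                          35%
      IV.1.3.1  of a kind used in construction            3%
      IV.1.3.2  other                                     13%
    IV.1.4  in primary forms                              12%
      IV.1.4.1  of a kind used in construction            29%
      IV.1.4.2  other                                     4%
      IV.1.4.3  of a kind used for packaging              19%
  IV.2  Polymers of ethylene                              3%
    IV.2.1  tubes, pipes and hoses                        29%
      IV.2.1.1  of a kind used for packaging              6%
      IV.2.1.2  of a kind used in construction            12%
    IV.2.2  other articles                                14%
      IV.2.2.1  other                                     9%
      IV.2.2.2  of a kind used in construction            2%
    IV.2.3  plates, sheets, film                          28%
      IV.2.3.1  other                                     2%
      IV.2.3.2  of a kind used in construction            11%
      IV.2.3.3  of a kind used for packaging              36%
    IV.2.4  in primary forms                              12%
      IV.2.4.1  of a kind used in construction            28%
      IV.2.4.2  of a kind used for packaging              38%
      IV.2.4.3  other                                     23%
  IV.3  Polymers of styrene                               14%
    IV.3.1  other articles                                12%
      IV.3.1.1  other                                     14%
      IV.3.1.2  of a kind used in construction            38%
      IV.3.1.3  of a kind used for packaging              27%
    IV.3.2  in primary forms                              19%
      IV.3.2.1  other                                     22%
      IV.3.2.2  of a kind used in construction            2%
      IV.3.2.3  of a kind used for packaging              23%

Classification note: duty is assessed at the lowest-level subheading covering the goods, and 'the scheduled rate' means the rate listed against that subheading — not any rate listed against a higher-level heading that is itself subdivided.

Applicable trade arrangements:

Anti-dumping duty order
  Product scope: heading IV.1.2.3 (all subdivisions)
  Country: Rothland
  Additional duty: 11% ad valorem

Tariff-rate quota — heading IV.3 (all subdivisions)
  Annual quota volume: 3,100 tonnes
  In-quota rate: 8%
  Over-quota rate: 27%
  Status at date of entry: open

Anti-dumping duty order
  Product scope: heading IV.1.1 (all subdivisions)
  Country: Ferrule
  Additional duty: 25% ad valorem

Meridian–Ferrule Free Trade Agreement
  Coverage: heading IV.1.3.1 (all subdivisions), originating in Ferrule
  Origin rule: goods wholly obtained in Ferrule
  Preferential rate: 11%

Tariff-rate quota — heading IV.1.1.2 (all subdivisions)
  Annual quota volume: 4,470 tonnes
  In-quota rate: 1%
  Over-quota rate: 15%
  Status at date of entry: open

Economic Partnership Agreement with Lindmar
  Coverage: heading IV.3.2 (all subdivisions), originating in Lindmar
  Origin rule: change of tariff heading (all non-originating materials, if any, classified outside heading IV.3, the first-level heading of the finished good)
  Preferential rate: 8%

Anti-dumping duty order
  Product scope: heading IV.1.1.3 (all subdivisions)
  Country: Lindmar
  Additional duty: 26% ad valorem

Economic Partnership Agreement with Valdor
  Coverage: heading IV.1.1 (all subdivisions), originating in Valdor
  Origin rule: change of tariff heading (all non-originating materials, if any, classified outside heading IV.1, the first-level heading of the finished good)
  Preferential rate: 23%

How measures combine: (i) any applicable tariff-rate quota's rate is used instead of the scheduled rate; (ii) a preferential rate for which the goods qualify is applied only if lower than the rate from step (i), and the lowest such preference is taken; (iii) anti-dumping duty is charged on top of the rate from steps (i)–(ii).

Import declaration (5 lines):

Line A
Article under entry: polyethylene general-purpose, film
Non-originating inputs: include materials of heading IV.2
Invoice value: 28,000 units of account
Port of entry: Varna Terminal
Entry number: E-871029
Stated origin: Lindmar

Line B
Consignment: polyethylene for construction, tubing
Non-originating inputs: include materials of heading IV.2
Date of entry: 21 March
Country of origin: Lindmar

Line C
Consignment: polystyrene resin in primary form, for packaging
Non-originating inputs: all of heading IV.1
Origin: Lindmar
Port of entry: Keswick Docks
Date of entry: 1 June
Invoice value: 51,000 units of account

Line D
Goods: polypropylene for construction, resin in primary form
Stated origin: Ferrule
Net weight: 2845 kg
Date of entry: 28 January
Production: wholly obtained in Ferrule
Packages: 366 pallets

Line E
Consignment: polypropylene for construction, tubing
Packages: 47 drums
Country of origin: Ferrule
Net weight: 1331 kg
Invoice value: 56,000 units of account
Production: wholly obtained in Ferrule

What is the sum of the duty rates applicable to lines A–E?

77%

Line A: polyethylene → IV.2; film → IV.2.3; general-purpose → IV.2.3.1. Scheduled 2%. Lindmar agreement on IV.3.2: IV.2.3.1 not covered. → 2%.
Line B: polyethylene → IV.2; tubing → IV.2.1; for construction → IV.2.1.2. Scheduled 12%. Lindmar agreement on IV.3.2: IV.2.1.2 not covered. → 12%.
Line C: polystyrene → IV.3; resin in primary form → IV.3.2; for packaging → IV.3.2.3. Scheduled 23%. quota on IV.3 open → in-quota 8%; Lindmar agreement on IV.3.2: CTH met → 8% available; preference 8% not lower than 8% → no reduction. → 8%.
Line D: polypropylene → IV.1; resin in primary form → IV.1.4; for construction → IV.1.4.1. Scheduled 29%. Ferrule agreement on IV.1.3.1: IV.1.4.1 not covered. → 29%.
Line E: polypropylene → IV.1; tubing → IV.1.1; for construction → IV.1.1.2. Scheduled 2%. quota on IV.1.1.2 open → in-quota 1%; Ferrule agreement on IV.1.3.1: IV.1.1.2 not covered; anti-dumping (Ferrule, IV.1.1): +25%; total 1% + 25% = 26%. → 26%.
Sum: 2% + 12% + 8% + 29% + 26% = 77%.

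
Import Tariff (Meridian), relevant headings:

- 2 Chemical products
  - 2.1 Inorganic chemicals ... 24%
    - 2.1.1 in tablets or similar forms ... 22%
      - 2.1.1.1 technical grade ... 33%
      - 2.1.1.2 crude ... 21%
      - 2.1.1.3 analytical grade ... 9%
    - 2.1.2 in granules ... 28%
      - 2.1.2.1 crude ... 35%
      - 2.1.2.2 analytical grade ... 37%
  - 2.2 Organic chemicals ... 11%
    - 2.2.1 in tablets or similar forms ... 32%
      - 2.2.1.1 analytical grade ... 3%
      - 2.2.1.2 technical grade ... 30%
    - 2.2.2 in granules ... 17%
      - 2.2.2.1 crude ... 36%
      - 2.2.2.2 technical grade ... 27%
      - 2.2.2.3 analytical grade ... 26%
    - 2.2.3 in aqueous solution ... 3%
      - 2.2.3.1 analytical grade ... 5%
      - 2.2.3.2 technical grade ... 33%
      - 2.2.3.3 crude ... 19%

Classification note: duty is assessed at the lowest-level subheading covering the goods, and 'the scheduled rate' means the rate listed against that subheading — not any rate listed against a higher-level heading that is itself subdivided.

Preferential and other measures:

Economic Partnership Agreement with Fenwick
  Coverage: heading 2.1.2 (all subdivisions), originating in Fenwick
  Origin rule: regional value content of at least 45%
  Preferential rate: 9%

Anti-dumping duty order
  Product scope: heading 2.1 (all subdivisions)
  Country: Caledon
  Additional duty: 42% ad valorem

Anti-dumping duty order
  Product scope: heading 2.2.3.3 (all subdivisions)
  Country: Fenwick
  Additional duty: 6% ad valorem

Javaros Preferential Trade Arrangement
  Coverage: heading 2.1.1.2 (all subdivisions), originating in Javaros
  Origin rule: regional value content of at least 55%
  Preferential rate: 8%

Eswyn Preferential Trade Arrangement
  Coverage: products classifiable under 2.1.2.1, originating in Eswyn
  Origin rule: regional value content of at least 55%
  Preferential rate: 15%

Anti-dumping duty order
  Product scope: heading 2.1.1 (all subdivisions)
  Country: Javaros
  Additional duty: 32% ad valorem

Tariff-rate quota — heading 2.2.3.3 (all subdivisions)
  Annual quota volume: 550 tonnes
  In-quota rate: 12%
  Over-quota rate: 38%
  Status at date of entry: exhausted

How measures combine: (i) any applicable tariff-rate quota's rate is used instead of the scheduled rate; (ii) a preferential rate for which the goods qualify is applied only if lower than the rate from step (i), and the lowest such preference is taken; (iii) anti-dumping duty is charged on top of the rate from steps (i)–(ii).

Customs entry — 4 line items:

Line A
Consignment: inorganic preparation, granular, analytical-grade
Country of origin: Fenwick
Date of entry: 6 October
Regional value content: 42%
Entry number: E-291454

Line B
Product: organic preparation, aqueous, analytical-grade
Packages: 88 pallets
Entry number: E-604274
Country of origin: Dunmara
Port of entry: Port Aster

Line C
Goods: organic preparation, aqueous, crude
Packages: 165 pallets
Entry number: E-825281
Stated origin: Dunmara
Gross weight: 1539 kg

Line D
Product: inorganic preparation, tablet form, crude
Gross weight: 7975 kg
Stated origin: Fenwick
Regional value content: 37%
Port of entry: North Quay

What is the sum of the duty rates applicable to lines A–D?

Line A: inorganic → 2.1; granular → 2.1.2; analytical-grade → 2.1.2.2. Scheduled 37%. Fenwick agreement on 2.1.2: RVC < 45%. → 37%.
Line B: organic → 2.2; aqueous → 2.2.3; analytical-grade → 2.2.3.1. Scheduled 5%. No special measure applies. → 5%.
Line C: organic → 2.2; aqueous → 2.2.3; crude → 2.2.3.3. Scheduled 19%. quota on 2.2.3.3 exhausted → over-quota 38%. → 38%.
Line D: inorganic → 2.1; tablet form → 2.1.1; crude → 2.1.1.2. Scheduled 21%. Fenwick agreement on 2.1.2: 2.1.1.2 not covered. → 21%.
Sum: 37% + 5% + 38% + 21% = 101%.

101%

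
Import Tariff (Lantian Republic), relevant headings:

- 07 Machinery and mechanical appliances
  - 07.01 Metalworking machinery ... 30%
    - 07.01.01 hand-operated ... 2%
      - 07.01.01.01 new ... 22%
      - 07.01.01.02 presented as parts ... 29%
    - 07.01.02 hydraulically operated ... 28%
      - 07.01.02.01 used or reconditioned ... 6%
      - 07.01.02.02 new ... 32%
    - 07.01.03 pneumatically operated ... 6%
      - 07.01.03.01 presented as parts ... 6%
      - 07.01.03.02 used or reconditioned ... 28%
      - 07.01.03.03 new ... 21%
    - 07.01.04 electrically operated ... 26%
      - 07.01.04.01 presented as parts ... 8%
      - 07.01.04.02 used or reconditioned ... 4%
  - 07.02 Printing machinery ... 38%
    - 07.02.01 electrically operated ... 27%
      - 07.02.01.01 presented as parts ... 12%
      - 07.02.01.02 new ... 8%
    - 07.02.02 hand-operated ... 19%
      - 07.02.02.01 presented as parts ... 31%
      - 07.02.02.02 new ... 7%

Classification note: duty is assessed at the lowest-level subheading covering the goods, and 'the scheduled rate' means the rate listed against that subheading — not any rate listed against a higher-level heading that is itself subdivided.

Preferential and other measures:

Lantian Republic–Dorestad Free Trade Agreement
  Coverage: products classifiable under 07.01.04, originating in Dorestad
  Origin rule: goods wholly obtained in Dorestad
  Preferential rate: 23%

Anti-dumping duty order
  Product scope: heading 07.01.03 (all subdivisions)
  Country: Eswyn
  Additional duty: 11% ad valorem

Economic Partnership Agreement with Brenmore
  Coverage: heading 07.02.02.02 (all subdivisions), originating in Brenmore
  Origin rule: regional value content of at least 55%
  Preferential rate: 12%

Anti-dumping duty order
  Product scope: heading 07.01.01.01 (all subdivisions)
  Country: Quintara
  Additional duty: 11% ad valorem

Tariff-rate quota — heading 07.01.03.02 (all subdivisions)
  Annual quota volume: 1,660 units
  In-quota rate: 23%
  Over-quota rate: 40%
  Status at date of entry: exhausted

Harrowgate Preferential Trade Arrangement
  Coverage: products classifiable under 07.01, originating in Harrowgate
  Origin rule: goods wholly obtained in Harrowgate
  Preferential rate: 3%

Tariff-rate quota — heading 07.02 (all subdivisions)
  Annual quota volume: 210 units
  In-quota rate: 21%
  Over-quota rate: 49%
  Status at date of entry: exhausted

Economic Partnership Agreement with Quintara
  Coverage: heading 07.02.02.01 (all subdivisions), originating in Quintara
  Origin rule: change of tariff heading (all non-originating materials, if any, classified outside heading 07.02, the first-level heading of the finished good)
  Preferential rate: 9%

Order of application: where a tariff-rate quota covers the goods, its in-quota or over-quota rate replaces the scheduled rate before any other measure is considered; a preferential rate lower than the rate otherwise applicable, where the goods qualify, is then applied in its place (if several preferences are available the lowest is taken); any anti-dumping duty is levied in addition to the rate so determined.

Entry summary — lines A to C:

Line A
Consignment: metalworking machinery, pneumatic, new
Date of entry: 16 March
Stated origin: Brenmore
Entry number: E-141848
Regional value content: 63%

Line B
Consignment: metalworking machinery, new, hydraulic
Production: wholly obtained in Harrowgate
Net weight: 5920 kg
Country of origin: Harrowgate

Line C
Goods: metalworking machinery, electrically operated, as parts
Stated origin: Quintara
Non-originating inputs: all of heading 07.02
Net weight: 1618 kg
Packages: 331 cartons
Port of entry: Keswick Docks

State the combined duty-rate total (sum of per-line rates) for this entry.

32%

Line A: metalworking → 07.01; pneumatic → 07.01.03; new → 07.01.03.03. Scheduled 21%. Brenmore agreement on 07.02.02.02: 07.01.03.03 not covered. → 21%.
Line B: metalworking → 07.01; hydraulic → 07.01.02; new → 07.01.02.02. Scheduled 32%. Harrowgate agreement on 07.01: wholly obtained → 3% available; preferential 3%. → 3%.
Line C: metalworking → 07.01; electrically operated → 07.01.04; as parts → 07.01.04.01. Scheduled 8%. Quintara agreement on 07.02.02.01: 07.01.04.01 not covered. → 8%.
Sum: 21% + 3% + 8% = 32%.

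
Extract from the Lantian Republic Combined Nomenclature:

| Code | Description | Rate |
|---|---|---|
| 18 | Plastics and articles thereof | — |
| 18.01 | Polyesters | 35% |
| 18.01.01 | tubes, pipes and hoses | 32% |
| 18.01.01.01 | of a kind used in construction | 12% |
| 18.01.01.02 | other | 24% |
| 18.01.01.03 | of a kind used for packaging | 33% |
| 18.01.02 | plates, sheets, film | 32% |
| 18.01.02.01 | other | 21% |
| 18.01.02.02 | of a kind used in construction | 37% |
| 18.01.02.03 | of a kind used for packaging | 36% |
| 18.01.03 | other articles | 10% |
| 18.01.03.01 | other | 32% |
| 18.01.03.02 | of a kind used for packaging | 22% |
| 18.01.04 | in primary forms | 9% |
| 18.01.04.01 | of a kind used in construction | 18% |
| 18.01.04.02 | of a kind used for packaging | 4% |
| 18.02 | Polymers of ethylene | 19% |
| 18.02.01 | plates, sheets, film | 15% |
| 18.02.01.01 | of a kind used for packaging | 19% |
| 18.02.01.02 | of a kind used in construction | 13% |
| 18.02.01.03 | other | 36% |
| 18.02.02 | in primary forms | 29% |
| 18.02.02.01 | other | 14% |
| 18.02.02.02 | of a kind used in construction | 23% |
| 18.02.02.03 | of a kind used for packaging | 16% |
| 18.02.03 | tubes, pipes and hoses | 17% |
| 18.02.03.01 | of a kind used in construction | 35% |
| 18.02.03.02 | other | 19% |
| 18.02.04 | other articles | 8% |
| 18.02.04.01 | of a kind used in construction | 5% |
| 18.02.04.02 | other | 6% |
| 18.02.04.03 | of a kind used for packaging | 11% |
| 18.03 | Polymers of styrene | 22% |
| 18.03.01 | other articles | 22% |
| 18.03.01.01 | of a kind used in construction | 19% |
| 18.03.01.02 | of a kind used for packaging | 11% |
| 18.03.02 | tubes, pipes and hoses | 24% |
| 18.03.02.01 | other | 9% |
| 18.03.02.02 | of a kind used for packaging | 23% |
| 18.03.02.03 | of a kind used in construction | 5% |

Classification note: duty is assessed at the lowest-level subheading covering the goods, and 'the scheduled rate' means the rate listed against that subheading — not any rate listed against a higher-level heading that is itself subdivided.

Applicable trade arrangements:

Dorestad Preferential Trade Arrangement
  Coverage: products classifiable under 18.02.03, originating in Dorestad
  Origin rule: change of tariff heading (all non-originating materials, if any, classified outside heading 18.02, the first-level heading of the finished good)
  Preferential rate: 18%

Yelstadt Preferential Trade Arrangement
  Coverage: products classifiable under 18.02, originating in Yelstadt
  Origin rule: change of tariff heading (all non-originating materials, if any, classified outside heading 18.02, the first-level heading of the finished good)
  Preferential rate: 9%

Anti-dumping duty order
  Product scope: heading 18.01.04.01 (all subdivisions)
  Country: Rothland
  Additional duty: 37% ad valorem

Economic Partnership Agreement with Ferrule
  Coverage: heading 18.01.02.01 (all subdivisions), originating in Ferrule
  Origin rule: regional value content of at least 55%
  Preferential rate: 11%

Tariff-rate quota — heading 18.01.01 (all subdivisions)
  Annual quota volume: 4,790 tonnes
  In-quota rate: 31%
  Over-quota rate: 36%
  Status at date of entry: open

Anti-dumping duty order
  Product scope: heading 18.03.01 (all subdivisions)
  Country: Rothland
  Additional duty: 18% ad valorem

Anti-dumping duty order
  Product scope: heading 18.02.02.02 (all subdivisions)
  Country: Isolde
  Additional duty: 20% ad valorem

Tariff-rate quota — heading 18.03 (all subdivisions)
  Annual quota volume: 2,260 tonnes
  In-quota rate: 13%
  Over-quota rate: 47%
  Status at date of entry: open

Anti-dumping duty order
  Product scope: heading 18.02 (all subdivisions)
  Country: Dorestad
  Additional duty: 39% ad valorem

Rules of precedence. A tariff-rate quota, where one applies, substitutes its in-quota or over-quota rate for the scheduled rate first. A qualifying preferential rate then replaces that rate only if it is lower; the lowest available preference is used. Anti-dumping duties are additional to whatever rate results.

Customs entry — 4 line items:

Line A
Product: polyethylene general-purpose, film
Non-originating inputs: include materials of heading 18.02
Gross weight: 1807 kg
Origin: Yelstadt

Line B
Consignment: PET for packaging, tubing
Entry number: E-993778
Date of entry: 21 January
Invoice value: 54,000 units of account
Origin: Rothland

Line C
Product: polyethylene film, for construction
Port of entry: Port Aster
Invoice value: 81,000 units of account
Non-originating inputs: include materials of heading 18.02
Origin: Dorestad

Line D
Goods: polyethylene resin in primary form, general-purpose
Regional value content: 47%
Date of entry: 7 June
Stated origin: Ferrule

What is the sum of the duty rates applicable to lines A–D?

Line A: polyethylene → 18.02; film → 18.02.01; general-purpose → 18.02.01.03. Scheduled 36%. Yelstadt agreement on 18.02: CTH not met. → 36%.
Line B: PET → 18.01; tubing → 18.01.01; for packaging → 18.01.01.03. Scheduled 33%. quota on 18.01.01 open → in-quota 31%. → 31%.
Line C: polyethylene → 18.02; film → 18.02.01; for construction → 18.02.01.02. Scheduled 13%. Dorestad agreement on 18.02.03: 18.02.01.02 not covered; anti-dumping (Dorestad, 18.02): +39%; total 13% + 39% = 52%. → 52%.
Line D: polyethylene → 18.02; resin in primary form → 18.02.02; general-purpose → 18.02.02.01. Scheduled 14%. Ferrule agreement on 18.01.02.01: 18.02.02.01 not covered. → 14%.
Sum: 36% + 31% + 52% + 14% = 133%.

133%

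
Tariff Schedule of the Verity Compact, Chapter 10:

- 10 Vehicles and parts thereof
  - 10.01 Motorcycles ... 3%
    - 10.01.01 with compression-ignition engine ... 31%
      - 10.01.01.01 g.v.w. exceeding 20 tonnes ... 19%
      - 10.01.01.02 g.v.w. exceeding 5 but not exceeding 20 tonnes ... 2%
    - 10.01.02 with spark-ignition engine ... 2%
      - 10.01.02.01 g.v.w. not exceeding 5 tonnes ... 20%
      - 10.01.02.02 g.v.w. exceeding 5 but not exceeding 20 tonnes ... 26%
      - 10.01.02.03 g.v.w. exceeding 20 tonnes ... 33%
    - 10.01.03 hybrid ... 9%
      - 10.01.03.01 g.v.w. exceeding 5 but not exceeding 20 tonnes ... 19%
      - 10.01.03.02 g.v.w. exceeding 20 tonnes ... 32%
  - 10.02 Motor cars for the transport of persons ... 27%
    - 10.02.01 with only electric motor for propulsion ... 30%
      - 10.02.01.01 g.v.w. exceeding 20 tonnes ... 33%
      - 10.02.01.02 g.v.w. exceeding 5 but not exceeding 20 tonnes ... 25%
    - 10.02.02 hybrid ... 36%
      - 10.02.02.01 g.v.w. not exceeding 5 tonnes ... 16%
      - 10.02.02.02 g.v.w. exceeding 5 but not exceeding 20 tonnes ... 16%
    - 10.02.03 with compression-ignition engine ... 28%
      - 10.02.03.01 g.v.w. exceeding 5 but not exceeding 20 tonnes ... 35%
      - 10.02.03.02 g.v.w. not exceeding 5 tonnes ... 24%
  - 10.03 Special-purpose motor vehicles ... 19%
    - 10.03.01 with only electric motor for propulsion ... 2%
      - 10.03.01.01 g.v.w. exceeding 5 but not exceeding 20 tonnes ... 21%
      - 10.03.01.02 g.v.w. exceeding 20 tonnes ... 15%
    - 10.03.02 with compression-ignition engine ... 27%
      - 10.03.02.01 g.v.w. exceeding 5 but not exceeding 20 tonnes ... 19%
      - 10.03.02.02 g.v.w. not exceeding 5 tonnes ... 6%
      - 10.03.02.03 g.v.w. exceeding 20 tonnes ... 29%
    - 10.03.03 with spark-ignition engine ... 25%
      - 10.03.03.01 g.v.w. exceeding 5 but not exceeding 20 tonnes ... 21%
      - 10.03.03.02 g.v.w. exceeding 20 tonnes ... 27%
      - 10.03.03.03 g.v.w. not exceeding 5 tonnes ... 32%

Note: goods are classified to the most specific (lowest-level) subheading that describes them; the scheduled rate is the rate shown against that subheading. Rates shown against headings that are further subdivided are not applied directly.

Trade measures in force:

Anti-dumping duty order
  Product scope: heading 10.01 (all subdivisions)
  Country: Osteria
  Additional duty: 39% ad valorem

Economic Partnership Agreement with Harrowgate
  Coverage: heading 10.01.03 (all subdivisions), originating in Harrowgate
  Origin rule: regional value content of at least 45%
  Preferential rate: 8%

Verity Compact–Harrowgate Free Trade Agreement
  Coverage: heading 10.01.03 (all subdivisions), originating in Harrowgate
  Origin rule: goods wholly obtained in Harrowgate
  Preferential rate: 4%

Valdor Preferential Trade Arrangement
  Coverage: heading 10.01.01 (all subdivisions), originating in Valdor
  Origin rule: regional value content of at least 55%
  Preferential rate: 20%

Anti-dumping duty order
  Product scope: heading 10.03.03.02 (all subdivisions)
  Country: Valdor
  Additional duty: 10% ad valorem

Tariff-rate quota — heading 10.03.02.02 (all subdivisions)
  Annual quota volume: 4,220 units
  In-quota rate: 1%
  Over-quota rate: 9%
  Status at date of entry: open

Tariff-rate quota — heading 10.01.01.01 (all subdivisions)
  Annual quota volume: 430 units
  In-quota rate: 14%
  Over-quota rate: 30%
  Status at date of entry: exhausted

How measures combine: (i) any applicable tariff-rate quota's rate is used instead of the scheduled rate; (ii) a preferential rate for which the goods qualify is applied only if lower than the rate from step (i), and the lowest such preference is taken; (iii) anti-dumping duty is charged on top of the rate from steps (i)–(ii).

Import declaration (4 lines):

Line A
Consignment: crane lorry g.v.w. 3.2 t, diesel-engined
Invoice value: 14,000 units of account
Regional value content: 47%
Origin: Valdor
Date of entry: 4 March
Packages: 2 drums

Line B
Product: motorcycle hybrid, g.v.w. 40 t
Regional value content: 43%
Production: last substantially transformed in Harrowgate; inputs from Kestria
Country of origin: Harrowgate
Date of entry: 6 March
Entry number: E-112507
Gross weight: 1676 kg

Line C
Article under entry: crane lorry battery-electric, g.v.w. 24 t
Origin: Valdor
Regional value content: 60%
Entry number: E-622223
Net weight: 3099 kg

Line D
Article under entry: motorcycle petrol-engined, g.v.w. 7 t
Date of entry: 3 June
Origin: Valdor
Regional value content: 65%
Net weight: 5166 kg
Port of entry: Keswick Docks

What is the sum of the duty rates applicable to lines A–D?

74%

Line A: crane lorry → 10.03; diesel-engined → 10.03.02; g.v.w. 3.2 t → 10.03.02.02. Scheduled 6%. quota on 10.03.02.02 open → in-quota 1%; Valdor agreement on 10.01.01: 10.03.02.02 not covered. → 1%.
Line B: motorcycle → 10.01; hybrid → 10.01.03; g.v.w. 40 t → 10.01.03.02. Scheduled 32%. Harrowgate agreement on 10.01.03: RVC < 45%; Harrowgate agreement on 10.01.03: not wholly obtained. → 32%.
Line C: crane lorry → 10.03; battery-electric → 10.03.01; g.v.w. 24 t → 10.03.01.02. Scheduled 15%. Valdor agreement on 10.01.01: 10.03.01.02 not covered. → 15%.
Line D: motorcycle → 10.01; petrol-engined → 10.01.02; g.v.w. 7 t → 10.01.02.02. Scheduled 26%. Valdor agreement on 10.01.01: 10.01.02.02 not covered. → 26%.
Sum: 1% + 32% + 15% + 26% = 74%.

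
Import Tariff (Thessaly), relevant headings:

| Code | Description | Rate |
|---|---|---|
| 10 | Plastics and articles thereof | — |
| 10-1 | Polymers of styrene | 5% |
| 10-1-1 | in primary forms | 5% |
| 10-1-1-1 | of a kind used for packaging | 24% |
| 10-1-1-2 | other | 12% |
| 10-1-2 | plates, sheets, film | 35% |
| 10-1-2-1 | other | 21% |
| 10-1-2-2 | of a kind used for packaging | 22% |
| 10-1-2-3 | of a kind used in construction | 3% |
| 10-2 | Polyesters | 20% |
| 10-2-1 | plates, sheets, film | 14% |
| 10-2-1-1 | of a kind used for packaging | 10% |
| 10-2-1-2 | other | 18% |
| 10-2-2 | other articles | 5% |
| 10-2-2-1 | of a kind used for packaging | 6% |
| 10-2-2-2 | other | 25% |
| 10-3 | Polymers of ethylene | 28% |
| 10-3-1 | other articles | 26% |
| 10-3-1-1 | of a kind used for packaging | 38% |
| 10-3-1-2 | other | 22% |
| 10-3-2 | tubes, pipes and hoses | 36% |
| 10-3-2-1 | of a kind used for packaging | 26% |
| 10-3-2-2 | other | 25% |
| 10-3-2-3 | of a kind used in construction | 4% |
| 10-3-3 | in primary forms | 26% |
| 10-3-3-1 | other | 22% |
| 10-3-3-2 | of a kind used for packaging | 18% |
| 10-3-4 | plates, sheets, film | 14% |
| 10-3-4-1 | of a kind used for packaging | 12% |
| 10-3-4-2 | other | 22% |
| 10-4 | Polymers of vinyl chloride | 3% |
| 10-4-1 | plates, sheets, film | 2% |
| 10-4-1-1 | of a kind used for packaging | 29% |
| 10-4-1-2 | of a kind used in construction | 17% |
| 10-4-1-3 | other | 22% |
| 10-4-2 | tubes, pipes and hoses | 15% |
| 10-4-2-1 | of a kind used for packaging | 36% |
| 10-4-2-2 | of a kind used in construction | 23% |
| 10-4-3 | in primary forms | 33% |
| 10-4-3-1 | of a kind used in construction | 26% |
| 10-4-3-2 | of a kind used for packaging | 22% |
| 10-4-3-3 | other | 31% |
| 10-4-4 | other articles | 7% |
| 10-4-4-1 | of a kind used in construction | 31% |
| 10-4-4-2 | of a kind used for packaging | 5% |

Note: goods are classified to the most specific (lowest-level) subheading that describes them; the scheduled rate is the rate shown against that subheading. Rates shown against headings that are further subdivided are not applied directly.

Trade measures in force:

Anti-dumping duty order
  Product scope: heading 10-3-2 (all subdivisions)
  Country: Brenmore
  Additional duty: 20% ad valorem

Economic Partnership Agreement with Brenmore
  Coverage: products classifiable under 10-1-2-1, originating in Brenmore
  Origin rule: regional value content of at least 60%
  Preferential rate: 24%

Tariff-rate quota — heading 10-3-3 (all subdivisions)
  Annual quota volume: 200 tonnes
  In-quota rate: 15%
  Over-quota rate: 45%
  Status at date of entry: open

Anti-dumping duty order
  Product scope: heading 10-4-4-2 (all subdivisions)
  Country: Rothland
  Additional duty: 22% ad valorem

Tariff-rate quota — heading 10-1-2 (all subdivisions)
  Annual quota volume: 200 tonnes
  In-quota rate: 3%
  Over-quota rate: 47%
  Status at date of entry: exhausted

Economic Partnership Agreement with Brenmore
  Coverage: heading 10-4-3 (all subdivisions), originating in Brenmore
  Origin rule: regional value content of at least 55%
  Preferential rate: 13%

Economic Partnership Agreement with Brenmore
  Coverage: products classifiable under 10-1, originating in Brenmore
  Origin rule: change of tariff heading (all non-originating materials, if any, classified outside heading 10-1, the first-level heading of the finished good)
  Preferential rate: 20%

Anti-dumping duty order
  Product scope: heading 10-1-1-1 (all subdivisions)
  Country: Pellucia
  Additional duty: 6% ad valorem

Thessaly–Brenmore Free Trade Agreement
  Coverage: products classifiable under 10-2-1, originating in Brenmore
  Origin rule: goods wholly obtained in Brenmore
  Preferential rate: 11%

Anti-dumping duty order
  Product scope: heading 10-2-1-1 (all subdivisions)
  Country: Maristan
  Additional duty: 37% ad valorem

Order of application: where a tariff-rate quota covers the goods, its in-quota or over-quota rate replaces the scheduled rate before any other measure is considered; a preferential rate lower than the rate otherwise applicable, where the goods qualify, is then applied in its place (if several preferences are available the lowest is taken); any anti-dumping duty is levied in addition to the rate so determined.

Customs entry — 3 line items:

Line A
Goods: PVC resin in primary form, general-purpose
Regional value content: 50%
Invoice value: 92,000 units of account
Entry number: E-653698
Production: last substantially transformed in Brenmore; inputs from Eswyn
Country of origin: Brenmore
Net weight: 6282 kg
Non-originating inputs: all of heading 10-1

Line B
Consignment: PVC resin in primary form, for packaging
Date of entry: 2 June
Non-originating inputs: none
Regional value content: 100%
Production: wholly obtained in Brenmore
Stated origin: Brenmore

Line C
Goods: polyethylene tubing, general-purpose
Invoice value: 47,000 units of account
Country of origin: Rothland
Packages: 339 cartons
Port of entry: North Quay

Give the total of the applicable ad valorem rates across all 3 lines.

Line A: PVC → 10-4; resin in primary form → 10-4-3; general-purpose → 10-4-3-3. Scheduled 31%. Brenmore agreement on 10-1-2-1: 10-4-3-3 not covered; Brenmore agreement on 10-4-3: RVC < 55%; Brenmore agreement on 10-1: 10-4-3-3 not covered; Brenmore agreement on 10-2-1: 10-4-3-3 not covered. → 31%.
Line B: PVC → 10-4; resin in primary form → 10-4-3; for packaging → 10-4-3-2. Scheduled 22%. Brenmore agreement on 10-1-2-1: 10-4-3-2 not covered; Brenmore agreement on 10-4-3: RVC ≥ 55% → 13% available; Brenmore agreement on 10-1: 10-4-3-2 not covered; Brenmore agreement on 10-2-1: 10-4-3-2 not covered; preferential 13%. → 13%.
Line C: polyethylene → 10-3; tubing → 10-3-2; general-purpose → 10-3-2-2. Scheduled 25%. No special measure applies. → 25%.
Sum: 31% + 13% + 25% = 69%.

69%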